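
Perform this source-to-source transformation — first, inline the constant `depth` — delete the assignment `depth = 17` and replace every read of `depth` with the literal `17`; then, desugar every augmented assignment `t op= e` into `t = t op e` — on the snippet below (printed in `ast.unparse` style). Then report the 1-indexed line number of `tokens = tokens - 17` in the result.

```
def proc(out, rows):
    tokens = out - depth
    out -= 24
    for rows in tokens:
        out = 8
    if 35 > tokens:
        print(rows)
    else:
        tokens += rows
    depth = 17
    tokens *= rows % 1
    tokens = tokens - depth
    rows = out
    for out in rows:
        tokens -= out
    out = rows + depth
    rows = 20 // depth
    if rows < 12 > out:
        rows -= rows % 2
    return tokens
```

11

Transformed code:
def proc(out, rows):
    tokens = out - 17
    out = out - 24
    for rows in tokens:
        out = 8
    if 35 > tokens:
        print(rows)
    else:
        tokens = tokens + rows
    tokens = tokens * (rows % 1)
    tokens = tokens - 17
    rows = out
    for out in rows:
        tokens = tokens - out
    out = rows + 17
    rows = 20 // 17
    if rows < 12 > out:
        rows = rows - rows % 2
    return tokens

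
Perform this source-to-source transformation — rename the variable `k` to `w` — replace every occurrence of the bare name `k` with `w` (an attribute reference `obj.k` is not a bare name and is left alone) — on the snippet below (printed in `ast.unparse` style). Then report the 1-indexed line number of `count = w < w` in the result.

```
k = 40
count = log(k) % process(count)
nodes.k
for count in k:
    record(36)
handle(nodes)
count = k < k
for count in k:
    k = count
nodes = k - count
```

Transformed code:
w = 40
count = log(w) % process(count)
nodes.k
for count in w:
    record(36)
handle(nodes)
count = w < w
for count in w:
    w = count
nodes = w - count

7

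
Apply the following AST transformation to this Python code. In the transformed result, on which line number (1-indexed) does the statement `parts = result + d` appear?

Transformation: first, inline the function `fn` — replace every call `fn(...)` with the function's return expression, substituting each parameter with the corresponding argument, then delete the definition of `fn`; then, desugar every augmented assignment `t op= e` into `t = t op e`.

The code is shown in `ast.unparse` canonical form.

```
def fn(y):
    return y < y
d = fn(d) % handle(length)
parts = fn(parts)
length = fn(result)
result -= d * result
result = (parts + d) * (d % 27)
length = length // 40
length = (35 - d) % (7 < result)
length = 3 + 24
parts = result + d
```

Transformed code:
d = (d < d) % handle(length)
parts = parts < parts
length = result < result
result = result - d * result
result = (parts + d) * (d % 27)
length = length // 40
length = (35 - d) % (7 < result)
length = 3 + 24
parts = result + d

9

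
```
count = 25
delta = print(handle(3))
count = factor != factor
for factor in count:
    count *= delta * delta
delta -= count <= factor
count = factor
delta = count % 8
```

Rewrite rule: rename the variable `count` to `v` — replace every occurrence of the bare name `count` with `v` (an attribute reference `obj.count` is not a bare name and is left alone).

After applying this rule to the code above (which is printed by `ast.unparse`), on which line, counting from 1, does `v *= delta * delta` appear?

Transformed code:
v = 25
delta = print(handle(3))
v = factor != factor
for factor in v:
    v *= delta * delta
delta -= v <= factor
v = factor
delta = v % 8

5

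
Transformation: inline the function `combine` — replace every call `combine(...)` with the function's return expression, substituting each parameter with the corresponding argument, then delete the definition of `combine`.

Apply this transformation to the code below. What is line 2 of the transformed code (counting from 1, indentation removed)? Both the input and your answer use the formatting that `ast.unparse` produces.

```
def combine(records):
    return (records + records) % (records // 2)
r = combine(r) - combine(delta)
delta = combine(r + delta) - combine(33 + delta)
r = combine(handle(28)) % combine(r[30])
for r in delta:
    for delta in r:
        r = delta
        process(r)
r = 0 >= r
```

delta = (r + delta + (r + delta)) % ((r + delta) // 2) - (33 + delta + (33 + delta)) % ((33 + delta) // 2)

Transformed code:
r = (r + r) % (r // 2) - (delta + delta) % (delta // 2)
delta = (r + delta + (r + delta)) % ((r + delta) // 2) - (33 + delta + (33 + delta)) % ((33 + delta) // 2)
r = (handle(28) + handle(28)) % (handle(28) // 2) % ((r[30] + r[30]) % (r[30] // 2))
for r in delta:
    for delta in r:
        r = delta
        process(r)
r = 0 >= r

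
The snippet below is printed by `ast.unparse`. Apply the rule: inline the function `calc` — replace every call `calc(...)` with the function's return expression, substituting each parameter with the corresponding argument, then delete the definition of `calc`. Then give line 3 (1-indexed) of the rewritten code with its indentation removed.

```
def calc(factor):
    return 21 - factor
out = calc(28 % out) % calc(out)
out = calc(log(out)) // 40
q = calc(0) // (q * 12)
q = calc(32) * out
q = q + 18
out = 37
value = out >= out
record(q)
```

q = (21 - 0) // (q * 12)

Transformed code:
out = (21 - 28 % out) % (21 - out)
out = (21 - log(out)) // 40
q = (21 - 0) // (q * 12)
q = (21 - 32) * out
q = q + 18
out = 37
value = out >= out
record(q)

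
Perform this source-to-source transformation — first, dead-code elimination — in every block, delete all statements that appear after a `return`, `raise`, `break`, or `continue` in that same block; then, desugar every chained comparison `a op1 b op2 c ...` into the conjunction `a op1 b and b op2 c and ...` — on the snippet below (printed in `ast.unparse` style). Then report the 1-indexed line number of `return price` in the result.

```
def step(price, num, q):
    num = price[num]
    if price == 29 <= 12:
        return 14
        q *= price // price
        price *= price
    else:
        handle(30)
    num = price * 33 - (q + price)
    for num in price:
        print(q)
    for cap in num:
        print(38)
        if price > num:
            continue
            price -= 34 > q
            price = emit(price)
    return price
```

14

Transformed code:
def step(price, num, q):
    num = price[num]
    if price == 29 and 29 <= 12:
        return 14
    else:
        handle(30)
    num = price * 33 - (q + price)
    for num in price:
        print(q)
    for cap in num:
        print(38)
        if price > num:
            continue
    return price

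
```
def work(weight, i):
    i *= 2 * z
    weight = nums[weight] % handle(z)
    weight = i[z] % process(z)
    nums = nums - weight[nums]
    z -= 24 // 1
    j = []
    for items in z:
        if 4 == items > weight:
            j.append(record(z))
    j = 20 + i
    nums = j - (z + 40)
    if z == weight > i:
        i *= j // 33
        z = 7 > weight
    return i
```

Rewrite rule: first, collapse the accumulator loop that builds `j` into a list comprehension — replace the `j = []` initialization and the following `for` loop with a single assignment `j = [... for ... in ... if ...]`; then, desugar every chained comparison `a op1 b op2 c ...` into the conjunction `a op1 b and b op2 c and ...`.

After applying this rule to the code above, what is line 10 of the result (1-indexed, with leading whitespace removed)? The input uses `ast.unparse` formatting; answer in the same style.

if z == weight and weight > i:

Transformed code:
def work(weight, i):
    i *= 2 * z
    weight = nums[weight] % handle(z)
    weight = i[z] % process(z)
    nums = nums - weight[nums]
    z -= 24 // 1
    j = [record(z) for items in z if 4 == items and items > weight]
    j = 20 + i
    nums = j - (z + 40)
    if z == weight and weight > i:
        i *= j // 33
        z = 7 > weight
    return i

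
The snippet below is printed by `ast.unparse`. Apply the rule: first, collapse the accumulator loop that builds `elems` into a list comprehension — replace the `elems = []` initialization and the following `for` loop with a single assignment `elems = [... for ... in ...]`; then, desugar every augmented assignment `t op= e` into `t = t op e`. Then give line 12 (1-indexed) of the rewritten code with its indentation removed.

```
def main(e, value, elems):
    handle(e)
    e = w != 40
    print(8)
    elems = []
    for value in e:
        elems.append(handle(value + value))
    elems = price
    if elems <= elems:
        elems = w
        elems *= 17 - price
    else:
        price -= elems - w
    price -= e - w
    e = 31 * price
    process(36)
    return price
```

Transformed code:
def main(e, value, elems):
    handle(e)
    e = w != 40
    print(8)
    elems = [handle(value + value) for value in e]
    elems = price
    if elems <= elems:
        elems = w
        elems = elems * (17 - price)
    else:
        price = price - (elems - w)
    price = price - (e - w)
    e = 31 * price
    process(36)
    return price

price = price - (e - w)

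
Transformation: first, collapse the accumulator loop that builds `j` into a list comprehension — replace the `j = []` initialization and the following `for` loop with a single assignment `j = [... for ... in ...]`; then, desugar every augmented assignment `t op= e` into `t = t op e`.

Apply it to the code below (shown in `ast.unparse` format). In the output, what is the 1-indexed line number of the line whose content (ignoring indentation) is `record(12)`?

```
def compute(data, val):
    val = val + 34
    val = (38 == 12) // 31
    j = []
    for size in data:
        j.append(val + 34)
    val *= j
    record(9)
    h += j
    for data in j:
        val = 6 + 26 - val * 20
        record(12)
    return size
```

Transformed code:
def compute(data, val):
    val = val + 34
    val = (38 == 12) // 31
    j = [val + 34 for size in data]
    val = val * j
    record(9)
    h = h + j
    for data in j:
        val = 6 + 26 - val * 20
        record(12)
    return size

10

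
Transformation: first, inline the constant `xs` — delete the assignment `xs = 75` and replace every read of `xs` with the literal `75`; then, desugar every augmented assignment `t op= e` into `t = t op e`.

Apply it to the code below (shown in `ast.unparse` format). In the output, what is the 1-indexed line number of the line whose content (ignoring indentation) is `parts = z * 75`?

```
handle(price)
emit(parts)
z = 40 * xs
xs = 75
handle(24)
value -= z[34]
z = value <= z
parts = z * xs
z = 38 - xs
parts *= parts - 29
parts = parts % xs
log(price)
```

Transformed code:
handle(price)
emit(parts)
z = 40 * 75
handle(24)
value = value - z[34]
z = value <= z
parts = z * 75
z = 38 - 75
parts = parts * (parts - 29)
parts = parts % 75
log(price)

7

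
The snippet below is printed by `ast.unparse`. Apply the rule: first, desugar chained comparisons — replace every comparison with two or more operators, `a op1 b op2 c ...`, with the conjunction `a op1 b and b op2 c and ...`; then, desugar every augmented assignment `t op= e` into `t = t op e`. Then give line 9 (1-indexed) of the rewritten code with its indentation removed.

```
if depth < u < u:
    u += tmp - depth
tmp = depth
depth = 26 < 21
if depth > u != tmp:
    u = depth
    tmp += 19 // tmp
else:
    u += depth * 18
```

Transformed code:
if depth < u and u < u:
    u = u + (tmp - depth)
tmp = depth
depth = 26 < 21
if depth > u and u != tmp:
    u = depth
    tmp = tmp + 19 // tmp
else:
    u = u + depth * 18

u = u + depth * 18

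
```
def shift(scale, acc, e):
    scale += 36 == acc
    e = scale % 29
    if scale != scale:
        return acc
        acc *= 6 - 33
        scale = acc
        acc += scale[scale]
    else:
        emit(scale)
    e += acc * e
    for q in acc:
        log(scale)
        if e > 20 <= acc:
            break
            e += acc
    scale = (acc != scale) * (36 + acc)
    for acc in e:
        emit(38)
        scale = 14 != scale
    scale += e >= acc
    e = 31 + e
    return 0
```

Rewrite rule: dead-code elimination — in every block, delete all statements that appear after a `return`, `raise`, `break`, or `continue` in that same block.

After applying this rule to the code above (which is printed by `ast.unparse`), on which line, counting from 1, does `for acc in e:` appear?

14

Transformed code:
def shift(scale, acc, e):
    scale += 36 == acc
    e = scale % 29
    if scale != scale:
        return acc
    else:
        emit(scale)
    e += acc * e
    for q in acc:
        log(scale)
        if e > 20 <= acc:
            break
    scale = (acc != scale) * (36 + acc)
    for acc in e:
        emit(38)
        scale = 14 != scale
    scale += e >= acc
    e = 31 + e
    return 0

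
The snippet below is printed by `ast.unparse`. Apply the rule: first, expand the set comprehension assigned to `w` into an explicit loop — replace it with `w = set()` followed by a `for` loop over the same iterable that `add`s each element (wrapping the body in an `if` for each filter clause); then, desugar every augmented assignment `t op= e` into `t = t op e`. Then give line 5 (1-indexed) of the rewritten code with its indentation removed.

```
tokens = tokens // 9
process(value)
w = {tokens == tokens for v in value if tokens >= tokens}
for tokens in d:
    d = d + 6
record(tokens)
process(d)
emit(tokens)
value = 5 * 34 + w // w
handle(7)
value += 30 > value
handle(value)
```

Transformed code:
tokens = tokens // 9
process(value)
w = set()
for v in value:
    if tokens >= tokens:
        w.add(tokens == tokens)
for tokens in d:
    d = d + 6
record(tokens)
process(d)
emit(tokens)
value = 5 * 34 + w // w
handle(7)
value = value + (30 > value)
handle(value)

if tokens >= tokens:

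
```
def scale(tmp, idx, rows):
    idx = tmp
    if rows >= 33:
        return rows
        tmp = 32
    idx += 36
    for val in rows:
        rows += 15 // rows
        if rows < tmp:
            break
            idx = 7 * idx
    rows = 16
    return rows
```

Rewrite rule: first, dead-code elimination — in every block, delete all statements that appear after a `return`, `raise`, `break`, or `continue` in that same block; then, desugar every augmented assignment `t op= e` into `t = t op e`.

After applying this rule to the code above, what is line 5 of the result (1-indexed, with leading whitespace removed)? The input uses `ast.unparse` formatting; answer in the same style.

idx = idx + 36

Transformed code:
def scale(tmp, idx, rows):
    idx = tmp
    if rows >= 33:
        return rows
    idx = idx + 36
    for val in rows:
        rows = rows + 15 // rows
        if rows < tmp:
            break
    rows = 16
    return rows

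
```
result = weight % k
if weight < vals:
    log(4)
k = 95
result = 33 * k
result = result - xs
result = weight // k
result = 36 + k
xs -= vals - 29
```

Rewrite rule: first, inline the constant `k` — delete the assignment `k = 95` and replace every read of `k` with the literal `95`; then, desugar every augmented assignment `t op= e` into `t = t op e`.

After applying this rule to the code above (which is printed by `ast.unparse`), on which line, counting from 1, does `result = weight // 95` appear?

6

Transformed code:
result = weight % 95
if weight < vals:
    log(4)
result = 33 * 95
result = result - xs
result = weight // 95
result = 36 + 95
xs = xs - (vals - 29)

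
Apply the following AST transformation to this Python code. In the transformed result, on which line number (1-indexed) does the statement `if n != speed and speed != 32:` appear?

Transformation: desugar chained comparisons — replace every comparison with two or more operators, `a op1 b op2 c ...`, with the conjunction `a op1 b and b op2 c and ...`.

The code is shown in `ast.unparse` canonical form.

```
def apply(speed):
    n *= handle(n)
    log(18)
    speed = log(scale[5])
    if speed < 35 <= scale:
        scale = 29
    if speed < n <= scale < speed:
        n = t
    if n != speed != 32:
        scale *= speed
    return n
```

9

Transformed code:
def apply(speed):
    n *= handle(n)
    log(18)
    speed = log(scale[5])
    if speed < 35 and 35 <= scale:
        scale = 29
    if speed < n and n <= scale and (scale < speed):
        n = t
    if n != speed and speed != 32:
        scale *= speed
    return n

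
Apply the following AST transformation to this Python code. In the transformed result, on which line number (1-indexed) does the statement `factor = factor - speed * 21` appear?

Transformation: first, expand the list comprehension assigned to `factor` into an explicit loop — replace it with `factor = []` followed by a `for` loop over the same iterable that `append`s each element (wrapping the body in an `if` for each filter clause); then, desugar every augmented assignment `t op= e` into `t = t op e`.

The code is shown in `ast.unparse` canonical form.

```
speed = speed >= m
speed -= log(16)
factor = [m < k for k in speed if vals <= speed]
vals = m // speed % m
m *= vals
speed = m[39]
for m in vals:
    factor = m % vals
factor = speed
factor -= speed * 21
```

13

Transformed code:
speed = speed >= m
speed = speed - log(16)
factor = []
for k in speed:
    if vals <= speed:
        factor.append(m < k)
vals = m // speed % m
m = m * vals
speed = m[39]
for m in vals:
    factor = m % vals
factor = speed
factor = factor - speed * 21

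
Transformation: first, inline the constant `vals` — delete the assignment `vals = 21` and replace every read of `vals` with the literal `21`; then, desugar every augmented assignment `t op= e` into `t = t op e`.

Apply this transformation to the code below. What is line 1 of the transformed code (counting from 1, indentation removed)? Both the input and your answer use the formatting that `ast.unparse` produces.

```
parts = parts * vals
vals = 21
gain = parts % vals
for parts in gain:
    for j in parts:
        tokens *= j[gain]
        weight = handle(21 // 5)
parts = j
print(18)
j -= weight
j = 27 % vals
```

Transformed code:
parts = parts * 21
gain = parts % 21
for parts in gain:
    for j in parts:
        tokens = tokens * j[gain]
        weight = handle(21 // 5)
parts = j
print(18)
j = j - weight
j = 27 % 21

parts = parts * 21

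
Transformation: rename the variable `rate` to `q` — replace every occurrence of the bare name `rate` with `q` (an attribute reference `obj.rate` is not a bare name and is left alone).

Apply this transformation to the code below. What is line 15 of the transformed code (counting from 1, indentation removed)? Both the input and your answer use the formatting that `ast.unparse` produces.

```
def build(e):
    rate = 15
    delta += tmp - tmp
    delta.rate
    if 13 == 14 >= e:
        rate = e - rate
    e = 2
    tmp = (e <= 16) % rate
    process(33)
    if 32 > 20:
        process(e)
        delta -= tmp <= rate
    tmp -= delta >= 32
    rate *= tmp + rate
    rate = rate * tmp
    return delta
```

q = q * tmp

Transformed code:
def build(e):
    q = 15
    delta += tmp - tmp
    delta.rate
    if 13 == 14 >= e:
        q = e - q
    e = 2
    tmp = (e <= 16) % q
    process(33)
    if 32 > 20:
        process(e)
        delta -= tmp <= q
    tmp -= delta >= 32
    q *= tmp + q
    q = q * tmp
    return delta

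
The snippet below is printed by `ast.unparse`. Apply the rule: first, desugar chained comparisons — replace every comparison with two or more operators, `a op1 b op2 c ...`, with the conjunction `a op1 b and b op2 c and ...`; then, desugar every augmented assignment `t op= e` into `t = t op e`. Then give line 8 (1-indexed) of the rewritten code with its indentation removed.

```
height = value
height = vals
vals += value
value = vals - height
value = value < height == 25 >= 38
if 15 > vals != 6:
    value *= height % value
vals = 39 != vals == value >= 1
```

vals = 39 != vals and vals == value and (value >= 1)

Transformed code:
height = value
height = vals
vals = vals + value
value = vals - height
value = value < height and height == 25 and (25 >= 38)
if 15 > vals and vals != 6:
    value = value * (height % value)
vals = 39 != vals and vals == value and (value >= 1)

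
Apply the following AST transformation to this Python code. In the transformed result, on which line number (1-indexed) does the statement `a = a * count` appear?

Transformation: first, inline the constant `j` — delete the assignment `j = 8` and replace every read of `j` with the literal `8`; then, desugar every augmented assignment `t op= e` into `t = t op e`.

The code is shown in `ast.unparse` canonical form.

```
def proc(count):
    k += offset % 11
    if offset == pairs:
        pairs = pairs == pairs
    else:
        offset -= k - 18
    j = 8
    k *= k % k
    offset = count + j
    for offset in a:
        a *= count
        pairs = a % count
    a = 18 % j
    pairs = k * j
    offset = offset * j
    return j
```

10

Transformed code:
def proc(count):
    k = k + offset % 11
    if offset == pairs:
        pairs = pairs == pairs
    else:
        offset = offset - (k - 18)
    k = k * (k % k)
    offset = count + 8
    for offset in a:
        a = a * count
        pairs = a % count
    a = 18 % 8
    pairs = k * 8
    offset = offset * 8
    return 8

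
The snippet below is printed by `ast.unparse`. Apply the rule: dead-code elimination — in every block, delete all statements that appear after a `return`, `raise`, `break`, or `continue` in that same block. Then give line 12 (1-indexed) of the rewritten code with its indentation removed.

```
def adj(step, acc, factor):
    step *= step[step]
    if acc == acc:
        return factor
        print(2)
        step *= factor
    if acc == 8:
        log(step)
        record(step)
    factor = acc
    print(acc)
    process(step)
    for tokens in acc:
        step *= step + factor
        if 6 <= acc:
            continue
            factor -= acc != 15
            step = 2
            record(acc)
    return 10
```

Transformed code:
def adj(step, acc, factor):
    step *= step[step]
    if acc == acc:
        return factor
    if acc == 8:
        log(step)
        record(step)
    factor = acc
    print(acc)
    process(step)
    for tokens in acc:
        step *= step + factor
        if 6 <= acc:
            continue
    return 10

step *= step + factor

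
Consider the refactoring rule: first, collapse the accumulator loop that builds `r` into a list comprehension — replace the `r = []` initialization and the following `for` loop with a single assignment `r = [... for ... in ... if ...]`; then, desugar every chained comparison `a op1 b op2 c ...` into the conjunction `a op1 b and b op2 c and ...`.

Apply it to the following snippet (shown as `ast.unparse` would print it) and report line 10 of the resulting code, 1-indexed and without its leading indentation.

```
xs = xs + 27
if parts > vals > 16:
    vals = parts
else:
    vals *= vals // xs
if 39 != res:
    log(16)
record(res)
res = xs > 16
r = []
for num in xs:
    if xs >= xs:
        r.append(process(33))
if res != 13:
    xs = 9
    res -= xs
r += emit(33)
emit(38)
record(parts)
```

r = [process(33) for num in xs if xs >= xs]

Transformed code:
xs = xs + 27
if parts > vals and vals > 16:
    vals = parts
else:
    vals *= vals // xs
if 39 != res:
    log(16)
record(res)
res = xs > 16
r = [process(33) for num in xs if xs >= xs]
if res != 13:
    xs = 9
    res -= xs
r += emit(33)
emit(38)
record(parts)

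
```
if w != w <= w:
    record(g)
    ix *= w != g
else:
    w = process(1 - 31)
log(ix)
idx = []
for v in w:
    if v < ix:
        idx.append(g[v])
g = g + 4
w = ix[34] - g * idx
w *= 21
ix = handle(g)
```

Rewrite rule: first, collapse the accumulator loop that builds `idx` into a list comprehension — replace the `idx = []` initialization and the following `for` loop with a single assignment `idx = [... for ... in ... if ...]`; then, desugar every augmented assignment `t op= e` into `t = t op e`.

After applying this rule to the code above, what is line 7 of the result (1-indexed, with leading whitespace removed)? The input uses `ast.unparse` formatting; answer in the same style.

Transformed code:
if w != w <= w:
    record(g)
    ix = ix * (w != g)
else:
    w = process(1 - 31)
log(ix)
idx = [g[v] for v in w if v < ix]
g = g + 4
w = ix[34] - g * idx
w = w * 21
ix = handle(g)

idx = [g[v] for v in w if v < ix]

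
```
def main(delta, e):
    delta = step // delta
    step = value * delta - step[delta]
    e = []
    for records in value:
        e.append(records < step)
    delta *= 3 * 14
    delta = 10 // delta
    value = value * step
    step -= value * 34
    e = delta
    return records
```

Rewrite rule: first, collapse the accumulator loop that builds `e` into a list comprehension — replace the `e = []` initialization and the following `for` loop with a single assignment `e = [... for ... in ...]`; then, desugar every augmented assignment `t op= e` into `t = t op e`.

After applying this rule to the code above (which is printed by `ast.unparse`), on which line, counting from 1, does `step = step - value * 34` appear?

Transformed code:
def main(delta, e):
    delta = step // delta
    step = value * delta - step[delta]
    e = [records < step for records in value]
    delta = delta * (3 * 14)
    delta = 10 // delta
    value = value * step
    step = step - value * 34
    e = delta
    return records

8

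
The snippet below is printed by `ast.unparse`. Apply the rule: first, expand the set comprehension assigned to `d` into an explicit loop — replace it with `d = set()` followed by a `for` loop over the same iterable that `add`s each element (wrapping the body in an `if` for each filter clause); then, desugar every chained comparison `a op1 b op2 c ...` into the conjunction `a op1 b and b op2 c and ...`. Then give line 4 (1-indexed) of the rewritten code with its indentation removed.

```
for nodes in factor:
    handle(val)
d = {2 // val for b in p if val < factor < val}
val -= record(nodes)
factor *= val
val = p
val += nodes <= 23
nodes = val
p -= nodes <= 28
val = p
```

Transformed code:
for nodes in factor:
    handle(val)
d = set()
for b in p:
    if val < factor and factor < val:
        d.add(2 // val)
val -= record(nodes)
factor *= val
val = p
val += nodes <= 23
nodes = val
p -= nodes <= 28
val = p

for b in p:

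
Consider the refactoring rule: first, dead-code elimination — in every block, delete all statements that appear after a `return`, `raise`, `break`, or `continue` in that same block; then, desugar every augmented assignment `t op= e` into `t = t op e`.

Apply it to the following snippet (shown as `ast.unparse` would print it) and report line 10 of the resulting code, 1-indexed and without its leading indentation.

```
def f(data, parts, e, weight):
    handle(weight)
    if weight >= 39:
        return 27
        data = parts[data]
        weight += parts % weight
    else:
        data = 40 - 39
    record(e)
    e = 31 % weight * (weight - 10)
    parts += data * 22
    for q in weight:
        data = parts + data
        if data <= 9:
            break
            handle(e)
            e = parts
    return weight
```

Transformed code:
def f(data, parts, e, weight):
    handle(weight)
    if weight >= 39:
        return 27
    else:
        data = 40 - 39
    record(e)
    e = 31 % weight * (weight - 10)
    parts = parts + data * 22
    for q in weight:
        data = parts + data
        if data <= 9:
            break
    return weight

for q in weight:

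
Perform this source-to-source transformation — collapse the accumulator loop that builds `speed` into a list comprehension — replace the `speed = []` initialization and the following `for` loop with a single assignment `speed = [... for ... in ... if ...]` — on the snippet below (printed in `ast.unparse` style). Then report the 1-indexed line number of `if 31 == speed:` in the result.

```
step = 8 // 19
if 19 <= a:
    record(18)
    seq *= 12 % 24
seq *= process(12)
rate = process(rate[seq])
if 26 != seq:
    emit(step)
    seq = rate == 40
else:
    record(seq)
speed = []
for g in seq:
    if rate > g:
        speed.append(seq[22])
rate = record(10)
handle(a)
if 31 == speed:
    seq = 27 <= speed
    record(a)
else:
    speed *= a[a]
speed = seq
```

15

Transformed code:
step = 8 // 19
if 19 <= a:
    record(18)
    seq *= 12 % 24
seq *= process(12)
rate = process(rate[seq])
if 26 != seq:
    emit(step)
    seq = rate == 40
else:
    record(seq)
speed = [seq[22] for g in seq if rate > g]
rate = record(10)
handle(a)
if 31 == speed:
    seq = 27 <= speed
    record(a)
else:
    speed *= a[a]
speed = seq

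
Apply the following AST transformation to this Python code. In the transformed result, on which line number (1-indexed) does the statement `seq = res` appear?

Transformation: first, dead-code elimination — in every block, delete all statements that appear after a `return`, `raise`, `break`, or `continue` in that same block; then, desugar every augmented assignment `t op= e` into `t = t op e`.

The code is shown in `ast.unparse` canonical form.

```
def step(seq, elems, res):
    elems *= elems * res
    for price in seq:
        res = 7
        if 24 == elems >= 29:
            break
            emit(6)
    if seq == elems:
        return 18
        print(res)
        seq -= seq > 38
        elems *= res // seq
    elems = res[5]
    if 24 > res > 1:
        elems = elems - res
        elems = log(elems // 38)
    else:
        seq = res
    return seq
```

14

Transformed code:
def step(seq, elems, res):
    elems = elems * (elems * res)
    for price in seq:
        res = 7
        if 24 == elems >= 29:
            break
    if seq == elems:
        return 18
    elems = res[5]
    if 24 > res > 1:
        elems = elems - res
        elems = log(elems // 38)
    else:
        seq = res
    return seq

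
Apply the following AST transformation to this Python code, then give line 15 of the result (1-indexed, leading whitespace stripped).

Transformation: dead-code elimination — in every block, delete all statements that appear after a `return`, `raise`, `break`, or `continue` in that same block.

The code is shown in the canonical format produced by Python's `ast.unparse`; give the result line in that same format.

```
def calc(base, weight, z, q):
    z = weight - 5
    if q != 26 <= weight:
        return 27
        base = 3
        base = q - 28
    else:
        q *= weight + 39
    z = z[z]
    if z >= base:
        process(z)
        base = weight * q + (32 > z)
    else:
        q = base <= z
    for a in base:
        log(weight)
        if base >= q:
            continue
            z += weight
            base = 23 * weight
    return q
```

if base >= q:

Transformed code:
def calc(base, weight, z, q):
    z = weight - 5
    if q != 26 <= weight:
        return 27
    else:
        q *= weight + 39
    z = z[z]
    if z >= base:
        process(z)
        base = weight * q + (32 > z)
    else:
        q = base <= z
    for a in base:
        log(weight)
        if base >= q:
            continue
    return q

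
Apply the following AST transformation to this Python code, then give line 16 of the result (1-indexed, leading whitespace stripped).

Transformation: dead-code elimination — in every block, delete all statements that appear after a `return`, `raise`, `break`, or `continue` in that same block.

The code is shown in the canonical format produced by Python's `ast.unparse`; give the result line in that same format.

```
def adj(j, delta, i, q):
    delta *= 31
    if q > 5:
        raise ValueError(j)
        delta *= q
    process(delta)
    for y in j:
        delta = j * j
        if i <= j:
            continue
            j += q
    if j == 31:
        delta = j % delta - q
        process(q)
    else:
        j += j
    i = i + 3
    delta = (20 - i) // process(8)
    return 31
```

Transformed code:
def adj(j, delta, i, q):
    delta *= 31
    if q > 5:
        raise ValueError(j)
    process(delta)
    for y in j:
        delta = j * j
        if i <= j:
            continue
    if j == 31:
        delta = j % delta - q
        process(q)
    else:
        j += j
    i = i + 3
    delta = (20 - i) // process(8)
    return 31

delta = (20 - i) // process(8)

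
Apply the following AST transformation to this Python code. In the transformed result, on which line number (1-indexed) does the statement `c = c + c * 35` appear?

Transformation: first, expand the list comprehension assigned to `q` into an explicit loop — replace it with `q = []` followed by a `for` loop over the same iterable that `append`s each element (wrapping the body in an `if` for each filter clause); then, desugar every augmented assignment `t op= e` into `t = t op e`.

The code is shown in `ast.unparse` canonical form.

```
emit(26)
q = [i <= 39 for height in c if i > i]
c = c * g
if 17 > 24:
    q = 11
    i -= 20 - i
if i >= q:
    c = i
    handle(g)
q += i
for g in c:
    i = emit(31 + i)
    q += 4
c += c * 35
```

Transformed code:
emit(26)
q = []
for height in c:
    if i > i:
        q.append(i <= 39)
c = c * g
if 17 > 24:
    q = 11
    i = i - (20 - i)
if i >= q:
    c = i
    handle(g)
q = q + i
for g in c:
    i = emit(31 + i)
    q = q + 4
c = c + c * 35

17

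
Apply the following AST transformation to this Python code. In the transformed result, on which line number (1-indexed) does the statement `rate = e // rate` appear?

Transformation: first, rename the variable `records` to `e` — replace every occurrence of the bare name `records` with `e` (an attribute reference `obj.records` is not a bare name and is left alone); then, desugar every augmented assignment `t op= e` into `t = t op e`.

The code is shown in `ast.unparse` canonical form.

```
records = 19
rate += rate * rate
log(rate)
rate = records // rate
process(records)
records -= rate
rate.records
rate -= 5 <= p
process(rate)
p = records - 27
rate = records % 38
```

Transformed code:
e = 19
rate = rate + rate * rate
log(rate)
rate = e // rate
process(e)
e = e - rate
rate.records
rate = rate - (5 <= p)
process(rate)
p = e - 27
rate = e % 38

4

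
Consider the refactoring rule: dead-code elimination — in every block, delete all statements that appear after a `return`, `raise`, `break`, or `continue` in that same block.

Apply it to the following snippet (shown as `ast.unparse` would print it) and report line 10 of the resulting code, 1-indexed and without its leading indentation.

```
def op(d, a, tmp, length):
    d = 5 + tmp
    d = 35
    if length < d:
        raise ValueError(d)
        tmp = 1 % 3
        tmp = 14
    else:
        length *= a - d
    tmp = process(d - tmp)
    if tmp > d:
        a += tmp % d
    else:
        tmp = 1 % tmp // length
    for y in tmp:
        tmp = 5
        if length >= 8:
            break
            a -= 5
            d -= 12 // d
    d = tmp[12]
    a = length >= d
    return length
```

Transformed code:
def op(d, a, tmp, length):
    d = 5 + tmp
    d = 35
    if length < d:
        raise ValueError(d)
    else:
        length *= a - d
    tmp = process(d - tmp)
    if tmp > d:
        a += tmp % d
    else:
        tmp = 1 % tmp // length
    for y in tmp:
        tmp = 5
        if length >= 8:
            break
    d = tmp[12]
    a = length >= d
    return length

a += tmp % d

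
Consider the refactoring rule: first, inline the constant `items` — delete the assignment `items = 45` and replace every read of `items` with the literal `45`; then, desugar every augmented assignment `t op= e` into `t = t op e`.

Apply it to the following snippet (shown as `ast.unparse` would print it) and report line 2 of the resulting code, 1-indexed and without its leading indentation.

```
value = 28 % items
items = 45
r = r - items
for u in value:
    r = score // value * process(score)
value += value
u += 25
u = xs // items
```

Transformed code:
value = 28 % 45
r = r - 45
for u in value:
    r = score // value * process(score)
value = value + value
u = u + 25
u = xs // 45

r = r - 45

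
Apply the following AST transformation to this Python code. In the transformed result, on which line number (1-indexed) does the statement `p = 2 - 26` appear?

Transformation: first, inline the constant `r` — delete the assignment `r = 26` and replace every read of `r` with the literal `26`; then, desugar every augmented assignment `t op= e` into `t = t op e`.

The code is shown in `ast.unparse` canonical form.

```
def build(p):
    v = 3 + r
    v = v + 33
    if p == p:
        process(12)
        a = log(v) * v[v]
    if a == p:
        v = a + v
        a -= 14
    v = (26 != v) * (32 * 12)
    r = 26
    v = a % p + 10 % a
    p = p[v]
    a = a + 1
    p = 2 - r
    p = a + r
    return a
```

Transformed code:
def build(p):
    v = 3 + 26
    v = v + 33
    if p == p:
        process(12)
        a = log(v) * v[v]
    if a == p:
        v = a + v
        a = a - 14
    v = (26 != v) * (32 * 12)
    v = a % p + 10 % a
    p = p[v]
    a = a + 1
    p = 2 - 26
    p = a + 26
    return a

14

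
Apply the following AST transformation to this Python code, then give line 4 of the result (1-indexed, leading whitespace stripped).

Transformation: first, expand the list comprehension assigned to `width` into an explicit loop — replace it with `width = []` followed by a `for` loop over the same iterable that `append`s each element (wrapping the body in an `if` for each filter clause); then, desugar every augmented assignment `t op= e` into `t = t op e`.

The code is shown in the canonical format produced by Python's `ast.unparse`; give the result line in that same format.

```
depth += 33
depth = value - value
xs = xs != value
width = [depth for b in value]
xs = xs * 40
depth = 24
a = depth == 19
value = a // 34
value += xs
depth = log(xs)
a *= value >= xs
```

width = []

Transformed code:
depth = depth + 33
depth = value - value
xs = xs != value
width = []
for b in value:
    width.append(depth)
xs = xs * 40
depth = 24
a = depth == 19
value = a // 34
value = value + xs
depth = log(xs)
a = a * (value >= xs)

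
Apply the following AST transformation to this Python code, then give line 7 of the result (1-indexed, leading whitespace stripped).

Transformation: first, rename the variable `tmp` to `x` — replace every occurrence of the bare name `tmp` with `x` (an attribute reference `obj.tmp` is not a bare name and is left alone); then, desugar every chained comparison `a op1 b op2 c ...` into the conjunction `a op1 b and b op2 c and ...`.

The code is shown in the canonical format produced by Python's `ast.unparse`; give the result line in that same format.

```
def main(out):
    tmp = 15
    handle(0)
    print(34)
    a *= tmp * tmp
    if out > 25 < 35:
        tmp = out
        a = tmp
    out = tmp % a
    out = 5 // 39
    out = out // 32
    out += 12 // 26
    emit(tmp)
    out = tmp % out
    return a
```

Transformed code:
def main(out):
    x = 15
    handle(0)
    print(34)
    a *= x * x
    if out > 25 and 25 < 35:
        x = out
        a = x
    out = x % a
    out = 5 // 39
    out = out // 32
    out += 12 // 26
    emit(x)
    out = x % out
    return a

x = out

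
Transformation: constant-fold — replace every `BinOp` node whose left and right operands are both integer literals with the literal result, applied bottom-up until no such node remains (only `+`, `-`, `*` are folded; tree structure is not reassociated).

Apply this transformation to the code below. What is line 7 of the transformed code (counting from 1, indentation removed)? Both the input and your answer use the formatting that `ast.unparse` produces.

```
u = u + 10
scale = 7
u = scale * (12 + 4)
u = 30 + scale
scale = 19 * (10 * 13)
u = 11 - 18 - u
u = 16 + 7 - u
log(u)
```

u = 23 - u

Transformed code:
u = u + 10
scale = 7
u = scale * 16
u = 30 + scale
scale = 2470
u = -7 - u
u = 23 - u
log(u)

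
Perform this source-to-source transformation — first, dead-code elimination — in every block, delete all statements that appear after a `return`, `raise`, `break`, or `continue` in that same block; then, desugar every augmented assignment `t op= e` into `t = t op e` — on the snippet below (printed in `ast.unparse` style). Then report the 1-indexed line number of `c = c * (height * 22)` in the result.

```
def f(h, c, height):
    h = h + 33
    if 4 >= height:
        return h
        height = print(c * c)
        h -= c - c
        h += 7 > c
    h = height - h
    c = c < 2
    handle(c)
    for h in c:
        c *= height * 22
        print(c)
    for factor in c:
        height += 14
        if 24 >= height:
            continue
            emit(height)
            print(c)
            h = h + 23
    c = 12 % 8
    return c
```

Transformed code:
def f(h, c, height):
    h = h + 33
    if 4 >= height:
        return h
    h = height - h
    c = c < 2
    handle(c)
    for h in c:
        c = c * (height * 22)
        print(c)
    for factor in c:
        height = height + 14
        if 24 >= height:
            continue
    c = 12 % 8
    return c

9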